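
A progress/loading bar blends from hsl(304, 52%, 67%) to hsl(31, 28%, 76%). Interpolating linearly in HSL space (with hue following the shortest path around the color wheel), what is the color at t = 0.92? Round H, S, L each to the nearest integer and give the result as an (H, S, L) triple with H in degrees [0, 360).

Hue: 31 − 304 = -273°, but |-273| > 180 so the shorter arc goes the other way: Δh = -273 + 360 = 87°.
H = 304 + 0.92 × (87) = 384.04 → 384 → 384 mod 360 = 24°
S = 52 + 0.92 × (28 − 52) = 29.92 → 30%
L = 67 + 0.92 × (76 − 67) = 75.28 → 75%

(24, 30, 75)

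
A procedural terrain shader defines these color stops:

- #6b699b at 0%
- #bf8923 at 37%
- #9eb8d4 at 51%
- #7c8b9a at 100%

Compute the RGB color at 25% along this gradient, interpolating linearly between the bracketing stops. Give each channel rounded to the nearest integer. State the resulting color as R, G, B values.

25% lies between the 0% and 37% stops, so the local fraction is t = (25 − 0)/(37 − 0) = 25/37 ≈ 0.6757.
#6b699b → (107, 105, 155); #bf8923 → (191, 137, 35).
R = 107 + 0.6757 × (191 − 107) = 163.759 → 164
G = 105 + 0.6757 × (137 − 105) = 126.622 → 127
B = 155 + 0.6757 × (35 − 155) = 73.916 → 74

(164, 127, 74)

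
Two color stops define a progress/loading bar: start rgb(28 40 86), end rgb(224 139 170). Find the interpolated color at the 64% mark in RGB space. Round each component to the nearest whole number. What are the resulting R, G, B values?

64% corresponds to t = 0.64.
R = 28 + 0.64 × (224 − 28) = 28 + 0.64 × 196 = 153.44 → 153
G = 40 + 0.64 × (139 − 40) = 40 + 0.64 × 99 = 103.36 → 103
B = 86 + 0.64 × (170 − 86) = 86 + 0.64 × 84 = 139.76 → 140

(153, 103, 140)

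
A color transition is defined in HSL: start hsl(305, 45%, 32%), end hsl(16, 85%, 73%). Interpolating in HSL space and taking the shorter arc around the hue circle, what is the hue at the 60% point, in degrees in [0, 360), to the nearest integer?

Hue: 16 − 305 = -289°, but |-289| > 180 so the shorter arc goes the other way: Δh = -289 + 360 = 71°.
H = 305 + 0.6 × (71) = 347.6 → 348°

348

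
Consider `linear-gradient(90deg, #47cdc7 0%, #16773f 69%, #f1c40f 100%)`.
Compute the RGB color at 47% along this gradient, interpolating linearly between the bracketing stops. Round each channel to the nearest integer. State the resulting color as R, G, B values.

47% lies between the 0% and 69% stops, so the local fraction is t = (47 − 0)/(69 − 0) = 47/69 ≈ 0.6812.
#47cdc7 → (71, 205, 199); #16773f → (22, 119, 63).
R = 71 + 0.6812 × (22 − 71) = 37.621 → 38
G = 205 + 0.6812 × (119 − 205) = 146.417 → 146
B = 199 + 0.6812 × (63 − 199) = 106.357 → 106

(38, 146, 106)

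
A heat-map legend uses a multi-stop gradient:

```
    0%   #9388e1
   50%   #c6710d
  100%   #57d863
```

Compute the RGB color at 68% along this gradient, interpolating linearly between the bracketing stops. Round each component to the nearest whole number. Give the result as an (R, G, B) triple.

68% lies between the 50% and 100% stops, so the local fraction is t = (68 − 50)/(100 − 50) = 18/50 ≈ 0.36.
#c6710d → (198, 113, 13); #57d863 → (87, 216, 99).
R = 198 + 0.36 × (87 − 198) = 158.04 → 158
G = 113 + 0.36 × (216 − 113) = 150.08 → 150
B = 13 + 0.36 × (99 − 13) = 43.96 → 44

(158, 150, 44)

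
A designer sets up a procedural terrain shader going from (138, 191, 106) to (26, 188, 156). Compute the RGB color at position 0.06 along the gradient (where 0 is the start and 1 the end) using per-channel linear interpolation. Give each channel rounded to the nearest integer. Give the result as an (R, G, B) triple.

(131, 191, 109)

R = 138 + 0.06 × (26 − 138) = 138 + 0.06 × -112 = 131.28 → 131
G = 191 + 0.06 × (188 − 191) = 191 + 0.06 × -3 = 190.82 → 191
B = 106 + 0.06 × (156 − 106) = 106 + 0.06 × 50 = 109 → 109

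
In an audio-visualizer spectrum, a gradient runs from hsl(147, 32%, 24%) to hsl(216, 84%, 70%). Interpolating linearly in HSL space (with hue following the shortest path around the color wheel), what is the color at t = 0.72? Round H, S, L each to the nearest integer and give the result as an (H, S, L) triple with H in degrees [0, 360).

(197, 69, 57)

Hue arc: Δh = 216 − 147 = 69° (|Δh| ≤ 180, already the shorter path).
H = 147 + 0.72 × (69) = 196.68 → 197°
S = 32 + 0.72 × (84 − 32) = 69.44 → 69%
L = 24 + 0.72 × (70 − 24) = 57.12 → 57%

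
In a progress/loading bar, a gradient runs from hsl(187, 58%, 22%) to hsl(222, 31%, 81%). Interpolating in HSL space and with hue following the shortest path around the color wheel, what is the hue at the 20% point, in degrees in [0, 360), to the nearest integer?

194

Hue arc: Δh = 222 − 187 = 35° (|Δh| ≤ 180, already the shorter path).
H = 187 + 0.2 × (35) = 194 → 194°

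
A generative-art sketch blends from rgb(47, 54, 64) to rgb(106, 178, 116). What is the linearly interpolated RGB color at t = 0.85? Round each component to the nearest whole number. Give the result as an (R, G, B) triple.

(97, 159, 108)

R = 47 + 0.85 × (106 − 47) = 47 + 0.85 × 59 = 97.15 → 97
G = 54 + 0.85 × (178 − 54) = 54 + 0.85 × 124 = 159.4 → 159
B = 64 + 0.85 × (116 − 64) = 64 + 0.85 × 52 = 108.2 → 108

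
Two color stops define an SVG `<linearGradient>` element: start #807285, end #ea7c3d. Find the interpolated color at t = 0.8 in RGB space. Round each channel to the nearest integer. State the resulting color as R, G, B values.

(213, 122, 75)

#807285 → (128, 114, 133); #ea7c3d → (234, 124, 61).
R = 128 + 0.8 × (234 − 128) = 128 + 0.8 × 106 = 212.8 → 213
G = 114 + 0.8 × (124 − 114) = 114 + 0.8 × 10 = 122 → 122
B = 133 + 0.8 × (61 − 133) = 133 + 0.8 × -72 = 75.4 → 75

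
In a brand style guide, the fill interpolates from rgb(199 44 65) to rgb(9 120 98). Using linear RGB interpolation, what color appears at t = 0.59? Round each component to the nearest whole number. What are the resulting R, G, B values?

R = 199 + 0.59 × (9 − 199) = 199 + 0.59 × -190 = 86.9 → 87
G = 44 + 0.59 × (120 − 44) = 44 + 0.59 × 76 = 88.84 → 89
B = 65 + 0.59 × (98 − 65) = 65 + 0.59 × 33 = 84.47 → 84
So the blended color is (87, 89, 84), about #575954.

(87, 89, 84)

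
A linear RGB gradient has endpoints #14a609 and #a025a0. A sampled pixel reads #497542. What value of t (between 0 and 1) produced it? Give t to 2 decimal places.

0.38

Invert the lerp on the B channel (largest span, 151): t = (66 − 9) / (160 − 9) = 57/151 = 0.37748.
Check on R: (73 − 20)/(160 − 20) = 0.3786 ✓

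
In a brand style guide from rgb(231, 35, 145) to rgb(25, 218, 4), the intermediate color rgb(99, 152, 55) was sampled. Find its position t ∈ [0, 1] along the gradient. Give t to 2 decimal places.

Invert the lerp on the R channel (largest span, 206): t = (99 − 231) / (25 − 231) = -132/-206 = 0.64078.
Check on G: (152 − 35)/(218 − 35) = 0.6393 ✓

0.64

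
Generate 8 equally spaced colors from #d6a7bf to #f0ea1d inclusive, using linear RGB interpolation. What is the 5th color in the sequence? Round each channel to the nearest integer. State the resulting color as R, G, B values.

With 8 swatches and endpoints inclusive, swatch 5 sits at t = (5 − 1)/(8 − 1) = 4/7 ≈ 0.5714.
#d6a7bf → (214, 167, 191); #f0ea1d → (240, 234, 29).
R = 214 + 0.5714 × (240 − 214) = 228.856 → 229
G = 167 + 0.5714 × (234 − 167) = 205.284 → 205
B = 191 + 0.5714 × (29 − 191) = 98.433 → 98

(229, 205, 98)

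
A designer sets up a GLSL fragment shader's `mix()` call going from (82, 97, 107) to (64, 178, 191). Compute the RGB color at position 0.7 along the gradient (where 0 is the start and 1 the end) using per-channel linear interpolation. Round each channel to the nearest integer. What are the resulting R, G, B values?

(69, 154, 166)

R = 82 + 0.7 × (64 − 82) = 82 + 0.7 × -18 = 69.4 → 69
G = 97 + 0.7 × (178 − 97) = 97 + 0.7 × 81 = 153.7 → 154
B = 107 + 0.7 × (191 − 107) = 107 + 0.7 × 84 = 165.8 → 166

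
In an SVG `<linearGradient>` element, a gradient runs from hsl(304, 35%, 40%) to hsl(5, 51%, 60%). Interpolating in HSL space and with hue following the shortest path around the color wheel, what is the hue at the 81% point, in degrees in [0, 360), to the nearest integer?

Hue: 5 − 304 = -299°, but |-299| > 180 so the shorter arc goes the other way: Δh = -299 + 360 = 61°.
H = 304 + 0.81 × (61) = 353.41 → 353°

353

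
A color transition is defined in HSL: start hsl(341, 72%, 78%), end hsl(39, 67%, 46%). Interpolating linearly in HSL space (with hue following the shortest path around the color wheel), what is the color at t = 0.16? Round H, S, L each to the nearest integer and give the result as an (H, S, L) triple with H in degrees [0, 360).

Hue: 39 − 341 = -302°, but |-302| > 180 so the shorter arc goes the other way: Δh = -302 + 360 = 58°.
H = 341 + 0.16 × (58) = 350.28 → 350°
S = 72 + 0.16 × (67 − 72) = 71.2 → 71%
L = 78 + 0.16 × (46 − 78) = 72.88 → 73%

(350, 71, 73)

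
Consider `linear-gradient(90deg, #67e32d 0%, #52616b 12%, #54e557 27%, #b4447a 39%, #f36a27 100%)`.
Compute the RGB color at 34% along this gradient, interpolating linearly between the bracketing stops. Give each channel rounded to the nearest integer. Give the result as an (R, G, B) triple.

34% lies between the 27% and 39% stops, so the local fraction is t = (34 − 27)/(39 − 27) = 7/12 ≈ 0.5833.
#54e557 → (84, 229, 87); #b4447a → (180, 68, 122).
R = 84 + 0.5833 × (180 − 84) = 139.997 → 140
G = 229 + 0.5833 × (68 − 229) = 135.089 → 135
B = 87 + 0.5833 × (122 − 87) = 107.416 → 107

(140, 135, 107)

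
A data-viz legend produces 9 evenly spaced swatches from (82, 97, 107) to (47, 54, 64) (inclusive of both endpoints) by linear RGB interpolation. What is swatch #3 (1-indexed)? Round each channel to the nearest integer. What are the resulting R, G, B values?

With 9 swatches and endpoints inclusive, swatch 3 sits at t = (3 − 1)/(9 − 1) = 2/8 ≈ 0.25.
R = 82 + 0.25 × (47 − 82) = 73.25 → 73
G = 97 + 0.25 × (54 − 97) = 86.25 → 86
B = 107 + 0.25 × (64 − 107) = 96.25 → 96

(73, 86, 96)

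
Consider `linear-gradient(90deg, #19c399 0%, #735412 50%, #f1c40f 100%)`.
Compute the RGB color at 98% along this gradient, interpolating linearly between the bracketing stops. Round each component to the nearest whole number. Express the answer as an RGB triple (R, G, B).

(236, 192, 15)

98% lies between the 50% and 100% stops, so the local fraction is t = (98 − 50)/(100 − 50) = 48/50 ≈ 0.96.
#735412 → (115, 84, 18); #f1c40f → (241, 196, 15).
R = 115 + 0.96 × (241 − 115) = 235.96 → 236
G = 84 + 0.96 × (196 − 84) = 191.52 → 192
B = 18 + 0.96 × (15 − 18) = 15.12 → 15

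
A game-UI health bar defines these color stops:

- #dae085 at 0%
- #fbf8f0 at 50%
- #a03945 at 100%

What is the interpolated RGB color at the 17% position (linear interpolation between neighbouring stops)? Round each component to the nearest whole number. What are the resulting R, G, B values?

(229, 232, 169)

17% lies between the 0% and 50% stops, so the local fraction is t = (17 − 0)/(50 − 0) = 17/50 ≈ 0.34.
#dae085 → (218, 224, 133); #fbf8f0 → (251, 248, 240).
R = 218 + 0.34 × (251 − 218) = 229.22 → 229
G = 224 + 0.34 × (248 − 224) = 232.16 → 232
B = 133 + 0.34 × (240 − 133) = 169.38 → 169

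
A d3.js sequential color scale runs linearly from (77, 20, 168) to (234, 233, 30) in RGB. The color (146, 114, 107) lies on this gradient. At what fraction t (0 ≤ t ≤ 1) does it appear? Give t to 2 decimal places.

0.44

Invert the lerp on the G channel (largest span, 213): t = (114 − 20) / (233 − 20) = 94/213 = 0.44131.
Check on R: (146 − 77)/(234 − 77) = 0.4395 ✓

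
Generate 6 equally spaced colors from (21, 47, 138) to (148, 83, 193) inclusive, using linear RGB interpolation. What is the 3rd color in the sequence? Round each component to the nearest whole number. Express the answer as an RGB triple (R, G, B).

With 6 swatches and endpoints inclusive, swatch 3 sits at t = (3 − 1)/(6 − 1) = 2/5 ≈ 0.4.
R = 21 + 0.4 × (148 − 21) = 71.8 → 72
G = 47 + 0.4 × (83 − 47) = 61.4 → 61
B = 138 + 0.4 × (193 − 138) = 160 → 160

(72, 61, 160)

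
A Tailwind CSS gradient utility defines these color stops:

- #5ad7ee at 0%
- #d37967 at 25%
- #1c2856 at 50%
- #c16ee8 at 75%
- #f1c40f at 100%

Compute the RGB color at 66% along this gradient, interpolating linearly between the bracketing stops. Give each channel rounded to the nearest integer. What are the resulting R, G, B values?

(134, 85, 179)

66% lies between the 50% and 75% stops, so the local fraction is t = (66 − 50)/(75 − 50) = 16/25 ≈ 0.64.
#1c2856 → (28, 40, 86); #c16ee8 → (193, 110, 232).
R = 28 + 0.64 × (193 − 28) = 133.6 → 134
G = 40 + 0.64 × (110 − 40) = 84.8 → 85
B = 86 + 0.64 × (232 − 86) = 179.44 → 179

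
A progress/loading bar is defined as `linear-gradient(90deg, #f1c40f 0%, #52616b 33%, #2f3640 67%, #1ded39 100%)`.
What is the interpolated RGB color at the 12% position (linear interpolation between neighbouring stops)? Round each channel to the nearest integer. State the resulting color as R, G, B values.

(183, 160, 48)

12% lies between the 0% and 33% stops, so the local fraction is t = (12 − 0)/(33 − 0) = 12/33 ≈ 0.3636.
#f1c40f → (241, 196, 15); #52616b → (82, 97, 107).
R = 241 + 0.3636 × (82 − 241) = 183.188 → 183
G = 196 + 0.3636 × (97 − 196) = 160.004 → 160
B = 15 + 0.3636 × (107 − 15) = 48.451 → 48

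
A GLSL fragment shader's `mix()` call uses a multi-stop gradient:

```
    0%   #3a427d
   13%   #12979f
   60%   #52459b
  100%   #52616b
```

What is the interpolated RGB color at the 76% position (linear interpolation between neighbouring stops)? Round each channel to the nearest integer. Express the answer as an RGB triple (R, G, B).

(82, 80, 136)

76% lies between the 60% and 100% stops, so the local fraction is t = (76 − 60)/(100 − 60) = 16/40 ≈ 0.4.
#52459b → (82, 69, 155); #52616b → (82, 97, 107).
R = 82 + 0.4 × (82 − 82) = 82 → 82
G = 69 + 0.4 × (97 − 69) = 80.2 → 80
B = 155 + 0.4 × (107 − 155) = 135.8 → 136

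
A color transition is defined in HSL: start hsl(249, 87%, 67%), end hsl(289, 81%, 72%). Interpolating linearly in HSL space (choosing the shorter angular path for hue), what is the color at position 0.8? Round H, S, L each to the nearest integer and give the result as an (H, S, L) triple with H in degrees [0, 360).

Hue arc: Δh = 289 − 249 = 40° (|Δh| ≤ 180, already the shorter path).
H = 249 + 0.8 × (40) = 281 → 281°
S = 87 + 0.8 × (81 − 87) = 82.2 → 82%
L = 67 + 0.8 × (72 − 67) = 71 → 71%

(281, 82, 71)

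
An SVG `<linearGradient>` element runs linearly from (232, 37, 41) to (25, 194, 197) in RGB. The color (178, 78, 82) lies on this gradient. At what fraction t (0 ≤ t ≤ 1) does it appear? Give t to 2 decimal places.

Invert the lerp on the R channel (largest span, 207): t = (178 − 232) / (25 − 232) = -54/-207 = 0.26087.
Check on G: (78 − 37)/(194 − 37) = 0.2611 ✓

0.26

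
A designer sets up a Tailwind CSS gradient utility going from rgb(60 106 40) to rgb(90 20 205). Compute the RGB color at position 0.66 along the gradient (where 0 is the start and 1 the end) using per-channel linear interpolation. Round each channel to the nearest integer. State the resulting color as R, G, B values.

R = 60 + 0.66 × (90 − 60) = 60 + 0.66 × 30 = 79.8 → 80
G = 106 + 0.66 × (20 − 106) = 106 + 0.66 × -86 = 49.24 → 49
B = 40 + 0.66 × (205 − 40) = 40 + 0.66 × 165 = 148.9 → 149

(80, 49, 149)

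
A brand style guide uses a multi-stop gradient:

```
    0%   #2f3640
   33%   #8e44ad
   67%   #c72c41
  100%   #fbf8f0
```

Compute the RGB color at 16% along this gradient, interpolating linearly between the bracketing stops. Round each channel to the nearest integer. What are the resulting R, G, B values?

(93, 61, 117)

16% lies between the 0% and 33% stops, so the local fraction is t = (16 − 0)/(33 − 0) = 16/33 ≈ 0.4848.
#2f3640 → (47, 54, 64); #8e44ad → (142, 68, 173).
R = 47 + 0.4848 × (142 − 47) = 93.056 → 93
G = 54 + 0.4848 × (68 − 54) = 60.787 → 61
B = 64 + 0.4848 × (173 − 64) = 116.843 → 117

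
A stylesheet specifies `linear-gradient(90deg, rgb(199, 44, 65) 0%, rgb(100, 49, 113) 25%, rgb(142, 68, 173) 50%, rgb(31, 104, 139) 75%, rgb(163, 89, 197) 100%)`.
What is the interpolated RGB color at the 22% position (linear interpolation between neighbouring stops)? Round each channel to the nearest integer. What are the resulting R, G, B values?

22% lies between the 0% and 25% stops, so the local fraction is t = (22 − 0)/(25 − 0) = 22/25 ≈ 0.88.
R = 199 + 0.88 × (100 − 199) = 111.88 → 112
G = 44 + 0.88 × (49 − 44) = 48.4 → 48
B = 65 + 0.88 × (113 − 65) = 107.24 → 107

(112, 48, 107)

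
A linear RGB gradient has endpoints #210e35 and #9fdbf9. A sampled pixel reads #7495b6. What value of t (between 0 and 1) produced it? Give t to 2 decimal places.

Invert the lerp on the G channel (largest span, 205): t = (149 − 14) / (219 − 14) = 135/205 = 0.65854.
Check on R: (116 − 33)/(159 − 33) = 0.6587 ✓

0.66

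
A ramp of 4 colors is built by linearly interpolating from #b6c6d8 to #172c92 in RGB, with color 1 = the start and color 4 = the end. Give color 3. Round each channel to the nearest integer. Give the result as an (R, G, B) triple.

(76, 95, 169)

With 4 swatches and endpoints inclusive, swatch 3 sits at t = (3 − 1)/(4 − 1) = 2/3 ≈ 0.6667.
#b6c6d8 → (182, 198, 216); #172c92 → (23, 44, 146).
R = 182 + 0.6667 × (23 − 182) = 75.995 → 76
G = 198 + 0.6667 × (44 − 198) = 95.328 → 95
B = 216 + 0.6667 × (146 − 216) = 169.331 → 169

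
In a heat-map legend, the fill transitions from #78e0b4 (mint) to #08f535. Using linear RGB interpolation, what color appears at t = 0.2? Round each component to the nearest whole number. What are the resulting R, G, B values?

#78e0b4 → (120, 224, 180); #08f535 → (8, 245, 53).
R = 120 + 0.2 × (8 − 120) = 120 + 0.2 × -112 = 97.6 → 98
G = 224 + 0.2 × (245 − 224) = 224 + 0.2 × 21 = 228.2 → 228
B = 180 + 0.2 × (53 − 180) = 180 + 0.2 × -127 = 154.6 → 155

(98, 228, 155)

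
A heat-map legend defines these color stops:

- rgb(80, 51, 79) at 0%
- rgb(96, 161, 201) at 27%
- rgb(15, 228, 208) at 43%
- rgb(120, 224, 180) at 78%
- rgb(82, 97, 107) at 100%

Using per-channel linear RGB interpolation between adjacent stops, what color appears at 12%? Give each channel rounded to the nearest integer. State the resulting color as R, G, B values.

12% lies between the 0% and 27% stops, so the local fraction is t = (12 − 0)/(27 − 0) = 12/27 ≈ 0.4444.
R = 80 + 0.4444 × (96 − 80) = 87.11 → 87
G = 51 + 0.4444 × (161 − 51) = 99.884 → 100
B = 79 + 0.4444 × (201 − 79) = 133.217 → 133

(87, 100, 133)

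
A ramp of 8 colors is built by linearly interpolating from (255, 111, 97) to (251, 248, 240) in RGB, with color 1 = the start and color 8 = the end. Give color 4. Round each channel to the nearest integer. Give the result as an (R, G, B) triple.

(253, 170, 158)

With 8 swatches and endpoints inclusive, swatch 4 sits at t = (4 − 1)/(8 − 1) = 3/7 ≈ 0.4286.
R = 255 + 0.4286 × (251 − 255) = 253.286 → 253
G = 111 + 0.4286 × (248 − 111) = 169.718 → 170
B = 97 + 0.4286 × (240 − 97) = 158.29 → 158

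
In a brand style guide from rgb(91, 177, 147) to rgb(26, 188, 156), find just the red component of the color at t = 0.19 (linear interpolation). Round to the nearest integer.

79

R = 91 + 0.19 × (26 − 91) = 78.65 → 79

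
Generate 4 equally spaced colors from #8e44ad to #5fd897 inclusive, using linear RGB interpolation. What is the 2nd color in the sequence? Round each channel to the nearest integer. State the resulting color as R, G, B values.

With 4 swatches and endpoints inclusive, swatch 2 sits at t = (2 − 1)/(4 − 1) = 1/3 ≈ 0.3333.
#8e44ad → (142, 68, 173); #5fd897 → (95, 216, 151).
R = 142 + 0.3333 × (95 − 142) = 126.335 → 126
G = 68 + 0.3333 × (216 − 68) = 117.328 → 117
B = 173 + 0.3333 × (151 − 173) = 165.667 → 166

(126, 117, 166)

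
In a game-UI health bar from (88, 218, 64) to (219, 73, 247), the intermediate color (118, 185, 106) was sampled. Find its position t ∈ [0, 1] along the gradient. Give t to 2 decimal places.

Invert the lerp on the B channel (largest span, 183): t = (106 − 64) / (247 − 64) = 42/183 = 0.22951.
Check on R: (118 − 88)/(219 − 88) = 0.229 ✓

0.23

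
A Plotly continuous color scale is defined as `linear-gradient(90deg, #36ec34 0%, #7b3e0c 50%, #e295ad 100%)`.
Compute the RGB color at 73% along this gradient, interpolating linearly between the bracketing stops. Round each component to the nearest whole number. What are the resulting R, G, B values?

73% lies between the 50% and 100% stops, so the local fraction is t = (73 − 50)/(100 − 50) = 23/50 ≈ 0.46.
#7b3e0c → (123, 62, 12); #e295ad → (226, 149, 173).
R = 123 + 0.46 × (226 − 123) = 170.38 → 170
G = 62 + 0.46 × (149 − 62) = 102.02 → 102
B = 12 + 0.46 × (173 − 12) = 86.06 → 86

(170, 102, 86)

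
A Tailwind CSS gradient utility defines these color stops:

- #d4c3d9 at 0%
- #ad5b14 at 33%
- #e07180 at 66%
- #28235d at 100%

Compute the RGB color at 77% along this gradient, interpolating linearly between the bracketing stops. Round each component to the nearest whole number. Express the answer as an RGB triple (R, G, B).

77% lies between the 66% and 100% stops, so the local fraction is t = (77 − 66)/(100 − 66) = 11/34 ≈ 0.3235.
#e07180 → (224, 113, 128); #28235d → (40, 35, 93).
R = 224 + 0.3235 × (40 − 224) = 164.476 → 164
G = 113 + 0.3235 × (35 − 113) = 87.767 → 88
B = 128 + 0.3235 × (93 − 128) = 116.677 → 117

(164, 88, 117)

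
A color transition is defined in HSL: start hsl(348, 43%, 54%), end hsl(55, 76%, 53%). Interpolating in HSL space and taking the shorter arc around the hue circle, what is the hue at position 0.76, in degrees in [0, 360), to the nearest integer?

Hue: 55 − 348 = -293°, but |-293| > 180 so the shorter arc goes the other way: Δh = -293 + 360 = 67°.
H = 348 + 0.76 × (67) = 398.92 → 399 → 399 mod 360 = 39°

39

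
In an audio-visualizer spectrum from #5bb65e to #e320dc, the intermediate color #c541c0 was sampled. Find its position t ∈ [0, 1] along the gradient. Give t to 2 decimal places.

Invert the lerp on the G channel (largest span, 150): t = (65 − 182) / (32 − 182) = -117/-150 = 0.78.
Check on R: (197 − 91)/(227 − 91) = 0.7794 ✓

0.78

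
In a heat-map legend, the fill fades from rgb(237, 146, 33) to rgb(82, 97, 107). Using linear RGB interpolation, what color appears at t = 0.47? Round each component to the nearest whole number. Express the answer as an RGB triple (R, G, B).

(164, 123, 68)

R = 237 + 0.47 × (82 − 237) = 237 + 0.47 × -155 = 164.15 → 164
G = 146 + 0.47 × (97 − 146) = 146 + 0.47 × -49 = 122.97 → 123
B = 33 + 0.47 × (107 − 33) = 33 + 0.47 × 74 = 67.78 → 68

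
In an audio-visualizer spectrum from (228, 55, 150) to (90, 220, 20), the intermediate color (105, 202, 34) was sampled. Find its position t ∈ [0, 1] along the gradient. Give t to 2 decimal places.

0.89

Invert the lerp on the G channel (largest span, 165): t = (202 − 55) / (220 − 55) = 147/165 = 0.89091.
Check on R: (105 − 228)/(90 − 228) = 0.8913 ✓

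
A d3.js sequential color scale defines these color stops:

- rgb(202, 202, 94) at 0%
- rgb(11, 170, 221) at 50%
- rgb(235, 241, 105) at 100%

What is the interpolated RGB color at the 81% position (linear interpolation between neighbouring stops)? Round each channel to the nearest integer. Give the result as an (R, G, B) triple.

(150, 214, 149)

81% lies between the 50% and 100% stops, so the local fraction is t = (81 − 50)/(100 − 50) = 31/50 ≈ 0.62.
R = 11 + 0.62 × (235 − 11) = 149.88 → 150
G = 170 + 0.62 × (241 − 170) = 214.02 → 214
B = 221 + 0.62 × (105 − 221) = 149.08 → 149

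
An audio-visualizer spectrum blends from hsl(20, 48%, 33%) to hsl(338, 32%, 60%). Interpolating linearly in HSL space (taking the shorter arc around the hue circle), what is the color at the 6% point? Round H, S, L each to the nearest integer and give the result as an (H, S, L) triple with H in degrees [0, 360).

Hue: 338 − 20 = 318°, but |318| > 180 so the shorter arc goes the other way: Δh = 318 − 360 = -42°.
H = 20 + 0.06 × (-42) = 17.48 → 17°
S = 48 + 0.06 × (32 − 48) = 47.04 → 47%
L = 33 + 0.06 × (60 − 33) = 34.62 → 35%

(17, 47, 35)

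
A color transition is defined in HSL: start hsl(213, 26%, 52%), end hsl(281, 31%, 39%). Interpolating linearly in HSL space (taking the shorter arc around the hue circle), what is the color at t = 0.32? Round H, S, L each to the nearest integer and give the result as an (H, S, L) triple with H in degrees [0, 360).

(235, 28, 48)

Hue arc: Δh = 281 − 213 = 68° (|Δh| ≤ 180, already the shorter path).
H = 213 + 0.32 × (68) = 234.76 → 235°
S = 26 + 0.32 × (31 − 26) = 27.6 → 28%
L = 52 + 0.32 × (39 − 52) = 47.84 → 48%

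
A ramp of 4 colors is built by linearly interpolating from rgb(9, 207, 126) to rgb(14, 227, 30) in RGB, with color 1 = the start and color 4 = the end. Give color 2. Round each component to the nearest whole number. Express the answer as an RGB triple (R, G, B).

With 4 swatches and endpoints inclusive, swatch 2 sits at t = (2 − 1)/(4 − 1) = 1/3 ≈ 0.3333.
R = 9 + 0.3333 × (14 − 9) = 10.666 → 11
G = 207 + 0.3333 × (227 − 207) = 213.666 → 214
B = 126 + 0.3333 × (30 − 126) = 94.003 → 94

(11, 214, 94)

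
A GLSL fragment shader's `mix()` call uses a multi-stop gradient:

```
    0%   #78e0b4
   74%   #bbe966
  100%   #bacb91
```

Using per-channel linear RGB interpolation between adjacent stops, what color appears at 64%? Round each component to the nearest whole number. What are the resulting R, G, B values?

(178, 232, 113)

64% lies between the 0% and 74% stops, so the local fraction is t = (64 − 0)/(74 − 0) = 64/74 ≈ 0.8649.
#78e0b4 → (120, 224, 180); #bbe966 → (187, 233, 102).
R = 120 + 0.8649 × (187 − 120) = 177.948 → 178
G = 224 + 0.8649 × (233 − 224) = 231.784 → 232
B = 180 + 0.8649 × (102 − 180) = 112.538 → 113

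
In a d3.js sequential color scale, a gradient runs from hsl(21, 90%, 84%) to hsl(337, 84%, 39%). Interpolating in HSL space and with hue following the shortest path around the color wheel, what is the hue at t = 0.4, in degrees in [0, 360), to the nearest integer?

3

Hue: 337 − 21 = 316°, but |316| > 180 so the shorter arc goes the other way: Δh = 316 − 360 = -44°.
H = 21 + 0.4 × (-44) = 3.4 → 3°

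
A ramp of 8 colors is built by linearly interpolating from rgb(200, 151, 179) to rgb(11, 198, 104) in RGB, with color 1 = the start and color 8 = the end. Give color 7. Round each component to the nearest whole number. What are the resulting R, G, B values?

(38, 191, 115)

With 8 swatches and endpoints inclusive, swatch 7 sits at t = (7 − 1)/(8 − 1) = 6/7 ≈ 0.8571.
R = 200 + 0.8571 × (11 − 200) = 38.008 → 38
G = 151 + 0.8571 × (198 − 151) = 191.284 → 191
B = 179 + 0.8571 × (104 − 179) = 114.718 → 115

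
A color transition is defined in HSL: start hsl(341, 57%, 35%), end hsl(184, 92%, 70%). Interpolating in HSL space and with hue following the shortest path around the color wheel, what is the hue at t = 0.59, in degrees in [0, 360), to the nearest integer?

Hue arc: Δh = 184 − 341 = -157° (|Δh| ≤ 180, already the shorter path).
H = 341 + 0.59 × (-157) = 248.37 → 248°

248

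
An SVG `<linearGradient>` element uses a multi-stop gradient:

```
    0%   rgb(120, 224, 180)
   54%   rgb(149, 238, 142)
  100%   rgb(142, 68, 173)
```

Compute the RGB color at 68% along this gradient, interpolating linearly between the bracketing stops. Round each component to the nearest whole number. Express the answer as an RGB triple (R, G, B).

(147, 186, 151)

68% lies between the 54% and 100% stops, so the local fraction is t = (68 − 54)/(100 − 54) = 14/46 ≈ 0.3043.
R = 149 + 0.3043 × (142 − 149) = 146.87 → 147
G = 238 + 0.3043 × (68 − 238) = 186.269 → 186
B = 142 + 0.3043 × (173 − 142) = 151.433 → 151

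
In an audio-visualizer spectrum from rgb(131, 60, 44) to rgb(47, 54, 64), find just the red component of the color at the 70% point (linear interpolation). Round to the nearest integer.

72

R = 131 + 0.7 × (47 − 131) = 72.2 → 72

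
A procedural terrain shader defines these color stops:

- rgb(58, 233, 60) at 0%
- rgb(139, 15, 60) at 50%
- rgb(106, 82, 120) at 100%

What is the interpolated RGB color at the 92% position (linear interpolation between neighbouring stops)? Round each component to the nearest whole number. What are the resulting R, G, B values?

(111, 71, 110)

92% lies between the 50% and 100% stops, so the local fraction is t = (92 − 50)/(100 − 50) = 42/50 ≈ 0.84.
R = 139 + 0.84 × (106 − 139) = 111.28 → 111
G = 15 + 0.84 × (82 − 15) = 71.28 → 71
B = 60 + 0.84 × (120 − 60) = 110.4 → 110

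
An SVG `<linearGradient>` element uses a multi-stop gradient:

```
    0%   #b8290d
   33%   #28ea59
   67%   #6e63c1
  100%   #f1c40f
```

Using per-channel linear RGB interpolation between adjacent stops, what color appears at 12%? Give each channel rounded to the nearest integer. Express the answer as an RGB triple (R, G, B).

12% lies between the 0% and 33% stops, so the local fraction is t = (12 − 0)/(33 − 0) = 12/33 ≈ 0.3636.
#b8290d → (184, 41, 13); #28ea59 → (40, 234, 89).
R = 184 + 0.3636 × (40 − 184) = 131.642 → 132
G = 41 + 0.3636 × (234 − 41) = 111.175 → 111
B = 13 + 0.3636 × (89 − 13) = 40.634 → 41

(132, 111, 41)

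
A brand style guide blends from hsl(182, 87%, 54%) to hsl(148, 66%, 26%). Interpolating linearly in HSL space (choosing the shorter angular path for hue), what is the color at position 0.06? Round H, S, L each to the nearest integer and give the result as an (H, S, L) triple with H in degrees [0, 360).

(180, 86, 52)

Hue arc: Δh = 148 − 182 = -34° (|Δh| ≤ 180, already the shorter path).
H = 182 + 0.06 × (-34) = 179.96 → 180°
S = 87 + 0.06 × (66 − 87) = 85.74 → 86%
L = 54 + 0.06 × (26 − 54) = 52.32 → 52%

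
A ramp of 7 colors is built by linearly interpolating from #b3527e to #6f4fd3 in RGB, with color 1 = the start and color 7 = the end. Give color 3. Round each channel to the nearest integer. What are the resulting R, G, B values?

With 7 swatches and endpoints inclusive, swatch 3 sits at t = (3 − 1)/(7 − 1) = 2/6 ≈ 0.3333.
#b3527e → (179, 82, 126); #6f4fd3 → (111, 79, 211).
R = 179 + 0.3333 × (111 − 179) = 156.336 → 156
G = 82 + 0.3333 × (79 − 82) = 81 → 81
B = 126 + 0.3333 × (211 − 126) = 154.331 → 154

(156, 81, 154)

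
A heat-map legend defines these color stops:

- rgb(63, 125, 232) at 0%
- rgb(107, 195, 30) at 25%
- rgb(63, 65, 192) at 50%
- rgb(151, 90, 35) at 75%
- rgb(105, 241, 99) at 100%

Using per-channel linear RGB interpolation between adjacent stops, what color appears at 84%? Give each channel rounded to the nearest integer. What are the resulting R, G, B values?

84% lies between the 75% and 100% stops, so the local fraction is t = (84 − 75)/(100 − 75) = 9/25 ≈ 0.36.
R = 151 + 0.36 × (105 − 151) = 134.44 → 134
G = 90 + 0.36 × (241 − 90) = 144.36 → 144
B = 35 + 0.36 × (99 − 35) = 58.04 → 58

(134, 144, 58)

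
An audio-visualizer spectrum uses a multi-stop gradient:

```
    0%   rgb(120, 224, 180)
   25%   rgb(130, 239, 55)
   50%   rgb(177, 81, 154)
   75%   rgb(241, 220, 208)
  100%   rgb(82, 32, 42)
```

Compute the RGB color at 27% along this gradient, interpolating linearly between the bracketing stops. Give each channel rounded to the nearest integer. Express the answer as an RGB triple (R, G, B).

(134, 226, 63)

27% lies between the 25% and 50% stops, so the local fraction is t = (27 − 25)/(50 − 25) = 2/25 ≈ 0.08.
R = 130 + 0.08 × (177 − 130) = 133.76 → 134
G = 239 + 0.08 × (81 − 239) = 226.36 → 226
B = 55 + 0.08 × (154 − 55) = 62.92 → 63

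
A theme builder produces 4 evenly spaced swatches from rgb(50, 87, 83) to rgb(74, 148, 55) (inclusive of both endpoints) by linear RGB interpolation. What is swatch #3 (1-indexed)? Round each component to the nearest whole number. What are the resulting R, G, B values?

With 4 swatches and endpoints inclusive, swatch 3 sits at t = (3 − 1)/(4 − 1) = 2/3 ≈ 0.6667.
R = 50 + 0.6667 × (74 − 50) = 66.001 → 66
G = 87 + 0.6667 × (148 − 87) = 127.669 → 128
B = 83 + 0.6667 × (55 − 83) = 64.332 → 64

(66, 128, 64)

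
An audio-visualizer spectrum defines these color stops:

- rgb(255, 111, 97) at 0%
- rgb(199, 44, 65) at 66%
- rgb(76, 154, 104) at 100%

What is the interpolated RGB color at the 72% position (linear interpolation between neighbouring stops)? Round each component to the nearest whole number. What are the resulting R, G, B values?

(177, 63, 72)

72% lies between the 66% and 100% stops, so the local fraction is t = (72 − 66)/(100 − 66) = 6/34 ≈ 0.1765.
R = 199 + 0.1765 × (76 − 199) = 177.291 → 177
G = 44 + 0.1765 × (154 − 44) = 63.415 → 63
B = 65 + 0.1765 × (104 − 65) = 71.883 → 72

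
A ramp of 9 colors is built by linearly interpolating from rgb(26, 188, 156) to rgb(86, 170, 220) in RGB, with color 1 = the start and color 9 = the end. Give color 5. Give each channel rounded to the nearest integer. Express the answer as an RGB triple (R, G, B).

With 9 swatches and endpoints inclusive, swatch 5 sits at t = (5 − 1)/(9 − 1) = 4/8 ≈ 0.5.
R = 26 + 0.5 × (86 − 26) = 56 → 56
G = 188 + 0.5 × (170 − 188) = 179 → 179
B = 156 + 0.5 × (220 − 156) = 188 → 188

(56, 179, 188)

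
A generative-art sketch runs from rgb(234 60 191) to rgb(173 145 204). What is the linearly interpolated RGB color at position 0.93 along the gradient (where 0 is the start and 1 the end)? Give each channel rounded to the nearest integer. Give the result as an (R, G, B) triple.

R = 234 + 0.93 × (173 − 234) = 234 + 0.93 × -61 = 177.27 → 177
G = 60 + 0.93 × (145 − 60) = 60 + 0.93 × 85 = 139.05 → 139
B = 191 + 0.93 × (204 − 191) = 191 + 0.93 × 13 = 203.09 → 203

(177, 139, 203)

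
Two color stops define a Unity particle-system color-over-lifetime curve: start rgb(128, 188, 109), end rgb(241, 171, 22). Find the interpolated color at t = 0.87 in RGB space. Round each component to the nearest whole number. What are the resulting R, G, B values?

(226, 173, 33)

R = 128 + 0.87 × (241 − 128) = 128 + 0.87 × 113 = 226.31 → 226
G = 188 + 0.87 × (171 − 188) = 188 + 0.87 × -17 = 173.21 → 173
B = 109 + 0.87 × (22 − 109) = 109 + 0.87 × -87 = 33.31 → 33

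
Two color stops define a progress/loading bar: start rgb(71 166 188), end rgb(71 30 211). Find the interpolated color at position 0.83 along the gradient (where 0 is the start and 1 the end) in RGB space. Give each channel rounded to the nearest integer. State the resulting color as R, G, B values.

R = 71 + 0.83 × (71 − 71) = 71 + 0.83 × 0 = 71 → 71
G = 166 + 0.83 × (30 − 166) = 166 + 0.83 × -136 = 53.12 → 53
B = 188 + 0.83 × (211 − 188) = 188 + 0.83 × 23 = 207.09 → 207

(71, 53, 207)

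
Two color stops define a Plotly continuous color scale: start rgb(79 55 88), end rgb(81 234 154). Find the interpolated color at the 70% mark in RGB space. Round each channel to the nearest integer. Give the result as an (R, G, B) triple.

70% corresponds to t = 0.7.
R = 79 + 0.7 × (81 − 79) = 79 + 0.7 × 2 = 80.4 → 80
G = 55 + 0.7 × (234 − 55) = 55 + 0.7 × 179 = 180.3 → 180
B = 88 + 0.7 × (154 − 88) = 88 + 0.7 × 66 = 134.2 → 134

(80, 180, 134)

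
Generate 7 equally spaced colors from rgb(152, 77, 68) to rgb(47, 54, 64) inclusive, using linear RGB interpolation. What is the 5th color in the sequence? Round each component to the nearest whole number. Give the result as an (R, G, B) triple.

With 7 swatches and endpoints inclusive, swatch 5 sits at t = (5 − 1)/(7 − 1) = 4/6 ≈ 0.6667.
R = 152 + 0.6667 × (47 − 152) = 81.996 → 82
G = 77 + 0.6667 × (54 − 77) = 61.666 → 62
B = 68 + 0.6667 × (64 − 68) = 65.333 → 65

(82, 62, 65)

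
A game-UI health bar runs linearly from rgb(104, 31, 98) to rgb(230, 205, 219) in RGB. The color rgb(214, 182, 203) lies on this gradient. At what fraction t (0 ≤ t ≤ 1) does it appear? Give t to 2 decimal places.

0.87

Invert the lerp on the G channel (largest span, 174): t = (182 − 31) / (205 − 31) = 151/174 = 0.86782.
Check on R: (214 − 104)/(230 − 104) = 0.873 ✓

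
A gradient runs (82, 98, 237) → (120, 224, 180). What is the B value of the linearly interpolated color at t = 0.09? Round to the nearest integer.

232

B = 237 + 0.09 × (180 − 237) = 231.87 → 232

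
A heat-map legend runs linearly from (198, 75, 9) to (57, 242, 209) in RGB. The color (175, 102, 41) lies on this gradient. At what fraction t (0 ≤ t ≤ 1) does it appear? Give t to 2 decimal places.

Invert the lerp on the B channel (largest span, 200): t = (41 − 9) / (209 − 9) = 32/200 = 0.16.
Check on R: (175 − 198)/(57 − 198) = 0.1631 ✓

0.16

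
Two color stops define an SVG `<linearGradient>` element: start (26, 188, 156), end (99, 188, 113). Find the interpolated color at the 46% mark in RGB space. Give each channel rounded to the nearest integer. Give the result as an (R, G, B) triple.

(60, 188, 136)

46% corresponds to t = 0.46.
R = 26 + 0.46 × (99 − 26) = 26 + 0.46 × 73 = 59.58 → 60
G = 188 + 0.46 × (188 − 188) = 188 + 0.46 × 0 = 188 → 188
B = 156 + 0.46 × (113 − 156) = 156 + 0.46 × -43 = 136.22 → 136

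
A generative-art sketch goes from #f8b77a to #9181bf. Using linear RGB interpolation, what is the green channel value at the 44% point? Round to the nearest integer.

159

G₁ = 183 (from #f8b77a), G₂ = 129 (from #9181bf).
G = 183 + 0.44 × (129 − 183) = 159.24 → 159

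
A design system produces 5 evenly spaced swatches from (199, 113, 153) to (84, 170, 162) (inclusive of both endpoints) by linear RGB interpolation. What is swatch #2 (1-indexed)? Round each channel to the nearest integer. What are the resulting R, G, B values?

(170, 127, 155)

With 5 swatches and endpoints inclusive, swatch 2 sits at t = (2 − 1)/(5 − 1) = 1/4 ≈ 0.25.
R = 199 + 0.25 × (84 − 199) = 170.25 → 170
G = 113 + 0.25 × (170 − 113) = 127.25 → 127
B = 153 + 0.25 × (162 − 153) = 155.25 → 155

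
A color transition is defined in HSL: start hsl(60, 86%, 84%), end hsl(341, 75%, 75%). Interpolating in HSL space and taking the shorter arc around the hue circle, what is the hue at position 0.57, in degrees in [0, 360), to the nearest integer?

15

Hue: 341 − 60 = 281°, but |281| > 180 so the shorter arc goes the other way: Δh = 281 − 360 = -79°.
H = 60 + 0.57 × (-79) = 14.97 → 15°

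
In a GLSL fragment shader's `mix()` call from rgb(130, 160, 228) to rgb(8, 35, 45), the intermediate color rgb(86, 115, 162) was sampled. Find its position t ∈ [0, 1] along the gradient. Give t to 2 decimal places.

0.36

Invert the lerp on the B channel (largest span, 183): t = (162 − 228) / (45 − 228) = -66/-183 = 0.36066.
Check on R: (86 − 130)/(8 − 130) = 0.3607 ✓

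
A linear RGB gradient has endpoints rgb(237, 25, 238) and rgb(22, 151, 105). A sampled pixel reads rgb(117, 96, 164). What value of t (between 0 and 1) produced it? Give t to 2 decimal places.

Invert the lerp on the R channel (largest span, 215): t = (117 − 237) / (22 − 237) = -120/-215 = 0.55814.
Check on G: (96 − 25)/(151 − 25) = 0.5635 ✓

0.56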